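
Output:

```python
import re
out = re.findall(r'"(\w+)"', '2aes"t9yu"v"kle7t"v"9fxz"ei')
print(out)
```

['t9yu', 'kle7t', '9fxz']

Walking the string: at [4:10] match '"t9yu"', group 1 = 't9yu'; at [11:18] match '"kle7t"', group 1 = 'kle7t'; at [19:25] match '"9fxz"', group 1 = '9fxz'.
Because there's exactly one group, `findall` drops the full match and keeps group 1 from each hit.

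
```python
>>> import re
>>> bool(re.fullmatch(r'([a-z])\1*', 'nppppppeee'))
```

False

`re.fullmatch` is like wrapping the pattern in `^…$` (in single-line mode).
Here the pattern can't cover the whole string, so the call returns None, and `bool(None)` is False.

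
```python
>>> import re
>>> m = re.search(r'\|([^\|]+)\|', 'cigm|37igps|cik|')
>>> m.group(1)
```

'37igps'

The match spans [4:12] → '|37igps|'.
Captured: group 1 = '37igps'.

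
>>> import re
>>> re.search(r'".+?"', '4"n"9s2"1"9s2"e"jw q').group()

Because the quantifier is non-greedy, it stops expanding at the earliest point where the rest of the pattern can succeed.
Unlike `match`, `search` isn't anchored — it looks for the pattern anywhere in the string.
The match spans [1:4] → '"n"'.

'"n"'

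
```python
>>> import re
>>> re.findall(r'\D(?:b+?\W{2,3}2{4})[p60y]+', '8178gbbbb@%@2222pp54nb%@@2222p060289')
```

This matches a non-digit; then one or more of the literal 'b' (lazy), then 2 to 3 of a non-word character, then exactly 4 of the literal '2' (non-capturing group); then one or more of one of [p60y].
Walking the string: at [4:18] → 'gbbbb@%@2222pp'; at [20:33] → 'nb%@@2222p060'.
Since nothing is captured, `findall` lists the 2 matched substrings directly.

['gbbbb@%@2222pp', 'nb%@@2222p060']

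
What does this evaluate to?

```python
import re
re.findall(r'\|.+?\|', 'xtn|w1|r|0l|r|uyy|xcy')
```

With the lazy modifier that quantifier settles for the fewest repetitions that let the rest of the pattern succeed (the atoms after it are unaffected and can still be greedy).
`findall` yields the raw match text (3 of them) because the pattern has no groups.

['|w1|', '|0l|', '|uyy|']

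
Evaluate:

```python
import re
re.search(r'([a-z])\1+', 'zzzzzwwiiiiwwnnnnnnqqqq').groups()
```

The backreference `\1` re-matches whatever the first group consumed, character for character.
`re.search` tries every starting position until one works.
The match spans [0:5] → 'zzzzz'.
Captured: group 1 = 'z'.

('z',)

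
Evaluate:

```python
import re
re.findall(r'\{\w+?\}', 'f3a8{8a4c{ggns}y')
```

Since nothing is captured, `findall` lists the 1 matched substring directly.

['{ggns}']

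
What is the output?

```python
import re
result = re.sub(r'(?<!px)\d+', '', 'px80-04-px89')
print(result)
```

px8--px8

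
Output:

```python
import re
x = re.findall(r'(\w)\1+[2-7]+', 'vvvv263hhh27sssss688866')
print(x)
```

A backreference is literal: `\1` must see the identical characters the first group matched.
Walking the string: at [0:7] match 'vvvv263', group 1 = 'v'; at [7:12] match 'hhh27', group 1 = 'h'; at [12:18] match 'sssss6', group 1 = 's'; at [18:23] match '88866', group 1 = '8'.
With a single group, `findall` returns only what that group captured — 4 items.

['v', 'h', 's', '8']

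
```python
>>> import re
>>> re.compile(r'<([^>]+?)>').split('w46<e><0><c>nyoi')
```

['w46', 'e', '', '0', '', 'c', 'nyoi']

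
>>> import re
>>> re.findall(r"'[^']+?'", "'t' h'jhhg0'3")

Scanning left to right: at [0:3] → "'t'"; at [5:12] → "'jhhg0'".
Since nothing is captured, `findall` lists the 2 matched substrings directly.

["'t'", "'jhhg0'"]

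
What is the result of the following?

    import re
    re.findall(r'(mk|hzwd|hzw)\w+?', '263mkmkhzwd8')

['mk', 'hzwd']

Branches in `(...|...)` are attempted left-to-right; the first branch that allows the whole pattern to succeed is taken.
Scanning left to right: at [3:6] match 'mkm', group 1 = 'mk'; at [7:12] match 'hzwd8', group 1 = 'hzwd'.
One capturing group, so `findall` returns just the captured substring from each match — 2 in all.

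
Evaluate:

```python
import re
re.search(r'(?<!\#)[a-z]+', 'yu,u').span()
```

`(?!…)`/`(?<!…)` only lets a position through if the neighbouring text does NOT match; no characters are consumed.
The match spans [0:2] → 'yu'.

(0, 2)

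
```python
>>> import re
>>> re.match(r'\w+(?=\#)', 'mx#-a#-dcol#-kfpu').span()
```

(0, 2)

The `(?=…)`/`(?<=…)` assertion just peeks at neighbouring text; it doesn't advance the match position.
With `match`, the pattern is implicitly anchored at the beginning.
The match spans [0:2] → 'mx'.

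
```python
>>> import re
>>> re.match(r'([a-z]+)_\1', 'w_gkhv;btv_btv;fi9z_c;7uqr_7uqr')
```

None

`re.match` won't scan ahead — the pattern has to work from the very first character.
Here position 0 doesn't satisfy it, so the call returns None.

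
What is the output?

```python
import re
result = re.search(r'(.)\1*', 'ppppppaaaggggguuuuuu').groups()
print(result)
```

`\1` is not a pattern — it's the concrete string captured by group 1, re-applied verbatim.
`re.search` scans for the first position where the pattern succeeds.
The match spans [0:6] → 'pppppp'.
Captured: group 1 = 'p'.

('p',)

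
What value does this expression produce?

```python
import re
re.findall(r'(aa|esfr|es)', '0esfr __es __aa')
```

['esfr', 'es', 'aa']

Alternation isn't longest-match — the leftmost alternative that fits at this position is chosen.
`findall` collects group 1 from each match (3 total).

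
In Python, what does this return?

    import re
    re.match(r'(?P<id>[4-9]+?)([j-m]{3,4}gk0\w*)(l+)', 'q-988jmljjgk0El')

None

The pattern matches one or more of a character in [4-9] (lazy) (captured as 'id'); then 3 to 4 of a character in [j-m], then the literal 'gk0', then zero or more of a word character (captured); then one or more of a literal 'l' (captured).
With `match`, the pattern is implicitly anchored at the beginning.
Here position 0 doesn't satisfy it, so the call returns None.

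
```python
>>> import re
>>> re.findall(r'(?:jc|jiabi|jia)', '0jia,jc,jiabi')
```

['jia', 'jc', 'jiabi']

The regex engine tests alternatives in the order written; an earlier branch that matches wins even if a later one would match more.
Matches: at [1:4] → 'jia'; at [5:7] → 'jc'; at [8:13] → 'jiabi'.
With no groups in the pattern, `findall` gives back each whole match — 3 here.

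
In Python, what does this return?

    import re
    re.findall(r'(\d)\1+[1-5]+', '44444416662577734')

['4', '6', '7']

After group 1 captures some text, `\1` only succeeds where that same text appears again.
One capturing group, so `findall` returns just the captured substring from each match — 3 in all.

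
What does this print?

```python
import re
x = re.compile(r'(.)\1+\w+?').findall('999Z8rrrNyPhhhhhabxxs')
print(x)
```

The backreference `\1` re-matches whatever the first group consumed, character for character.
Matches: at [0:4] match '999Z', group 1 = '9'; at [5:9] match 'rrrN', group 1 = 'r'; at [11:17] match 'hhhhha', group 1 = 'h'; at [18:21] match 'xxs', group 1 = 'x'.
`findall` collects group 1 from each match (4 total).

['9', 'r', 'h', 'x']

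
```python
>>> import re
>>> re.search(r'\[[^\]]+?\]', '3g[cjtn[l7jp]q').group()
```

The match spans [2:13] → '[cjtn[l7jp]'.

'[cjtn[l7jp]'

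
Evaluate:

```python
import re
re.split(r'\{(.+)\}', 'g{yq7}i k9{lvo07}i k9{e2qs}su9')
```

['g', 'yq7}i k9{lvo07}i k9{e2qs', 'su9']

Because the pattern has a capturing group, `split` also inserts each captured text between the pieces.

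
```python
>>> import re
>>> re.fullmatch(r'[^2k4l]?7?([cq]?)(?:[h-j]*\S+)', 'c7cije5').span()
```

This matches optionally any character except [2k4l], then optionally a literal '7'; then optionally one of [cq] (captured); then zero or more of a character in [h-j], then one or more of a non-whitespace character (non-capturing group).
`re.fullmatch` requires the pattern to consume the entire string.
The match spans [0:7] → 'c7cije5'.
Captured: group 1 = 'c'.

(0, 7)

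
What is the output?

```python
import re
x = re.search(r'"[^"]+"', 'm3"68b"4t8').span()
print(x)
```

The match spans [2:7] → '"68b"'.

(2, 7)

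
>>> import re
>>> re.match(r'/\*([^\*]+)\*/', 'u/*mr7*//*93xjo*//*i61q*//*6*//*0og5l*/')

None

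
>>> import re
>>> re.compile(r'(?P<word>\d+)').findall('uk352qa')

Pattern: one or more of a digit (captured as 'word').
One capturing group, so `findall` returns just the captured substring from the one match — 1 in all.

['352']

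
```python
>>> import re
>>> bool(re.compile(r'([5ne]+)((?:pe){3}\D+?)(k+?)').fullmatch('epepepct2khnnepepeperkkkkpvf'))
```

This matches one or more of one of [5ne] (captured); then the literal 'pe' repeated 3 times, then one or more of a non-digit (lazy) (captured); then one or more of a literal 'k' (lazy) (captured).
`re.fullmatch` requires the pattern to consume the entire string.
Here there's no way to consume every character, so the call returns None, and `bool(None)` is False.

False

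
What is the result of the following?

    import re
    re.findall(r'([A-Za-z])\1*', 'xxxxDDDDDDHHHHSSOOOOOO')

After group 1 captures some text, `\1` only succeeds where that same text appears again.
One capturing group, so `findall` returns just the captured substring from each match — 5 in all.

['x', 'D', 'H', 'S', 'O']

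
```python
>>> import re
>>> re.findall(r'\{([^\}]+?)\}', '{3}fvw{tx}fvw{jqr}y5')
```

With a single group, `findall` returns only what that group captured — 3 items.

['3', 'tx', 'jqr']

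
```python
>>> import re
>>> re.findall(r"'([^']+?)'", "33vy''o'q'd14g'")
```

['o', 'd14g']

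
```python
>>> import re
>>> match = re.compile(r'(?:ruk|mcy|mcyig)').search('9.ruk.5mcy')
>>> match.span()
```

(2, 5)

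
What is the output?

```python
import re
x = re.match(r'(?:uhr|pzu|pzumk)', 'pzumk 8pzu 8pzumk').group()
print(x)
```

pzu

Alternation tries branches left to right and keeps the first one that lets the overall match succeed at that position.
`re.match` won't scan ahead — the pattern has to work from the very first character.
The match spans [0:3] → 'pzu'.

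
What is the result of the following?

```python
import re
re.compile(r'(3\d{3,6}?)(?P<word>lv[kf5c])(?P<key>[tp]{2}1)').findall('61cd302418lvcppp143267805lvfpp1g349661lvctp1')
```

Pattern: a literal '3', then 3 to 6 of a digit (lazy) (captured); then the literal 'lv', then one of [kf5c] (captured as 'word'); then exactly 2 of one of [tp], then the literal '1' (captured as 'key').
Walking the string: at [18:31] match '3267805lvfpp1', groups = ('3267805', 'lvf', 'pp1'); at [32:44] match '349661lvctp1', groups = ('349661', 'lvc', 'tp1').
`findall` packs the 3 group values into a tuple for every match.

[('3267805', 'lvf', 'pp1'), ('349661', 'lvc', 'tp1')]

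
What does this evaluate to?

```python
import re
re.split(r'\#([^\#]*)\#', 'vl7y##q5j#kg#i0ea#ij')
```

Matches to split on: at [4:6] → '##'; at [9:13] → '#kg#'.
`re.split` interleaves the captured-group text with the surrounding fragments.

['vl7y', '', 'q5j', 'kg', 'i0ea#ij']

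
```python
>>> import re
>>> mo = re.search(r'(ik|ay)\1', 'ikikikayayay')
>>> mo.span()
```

(0, 4)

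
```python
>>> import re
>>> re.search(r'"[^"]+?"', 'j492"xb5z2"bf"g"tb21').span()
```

The match spans [4:11] → '"xb5z2"'.

(4, 11)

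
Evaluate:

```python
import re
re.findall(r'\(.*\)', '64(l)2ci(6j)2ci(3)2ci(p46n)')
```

With no groups in the pattern, `findall` gives back each whole match — 1 here.

['(l)2ci(6j)2ci(3)2ci(p46n)']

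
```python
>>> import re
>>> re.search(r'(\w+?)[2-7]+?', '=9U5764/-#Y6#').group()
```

'9U5'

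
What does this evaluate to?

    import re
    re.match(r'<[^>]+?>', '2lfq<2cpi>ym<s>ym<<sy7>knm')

With `match`, the pattern is implicitly anchored at the beginning.
Here the string doesn't start with a match, so the call returns None.

None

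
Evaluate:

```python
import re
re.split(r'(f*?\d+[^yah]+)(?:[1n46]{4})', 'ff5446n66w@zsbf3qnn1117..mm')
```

Pattern: zero or more of a literal 'f' (lazy), then one or more of a digit, then one or more of any character except [yah] (captured); then exactly 4 of one of [1n46] (non-capturing group).
Matches to split on: at [0:22] → 'ff5446n66w@zsbf3qnn111'.
Because the pattern has a capturing group, `split` also inserts each captured text between the pieces.

['', 'ff5446n66w@zsbf3qn', '7..mm']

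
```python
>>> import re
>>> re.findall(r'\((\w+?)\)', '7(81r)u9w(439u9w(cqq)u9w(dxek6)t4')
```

['81r', 'cqq', 'dxek6']

Matches: at [1:6] match '(81r)', group 1 = '81r'; at [16:21] match '(cqq)', group 1 = 'cqq'; at [24:31] match '(dxek6)', group 1 = 'dxek6'.
With a single group, `findall` returns only what that group captured — 3 items.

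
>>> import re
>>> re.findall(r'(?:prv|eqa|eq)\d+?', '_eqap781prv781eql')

Scanning left to right: at [8:12] → 'prv7'.
With no groups in the pattern, `findall` gives back each whole match — 1 here.

['prv7']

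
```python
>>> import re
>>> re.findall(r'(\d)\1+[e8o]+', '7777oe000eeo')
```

['7', '0']

The backreference `\1` re-matches whatever the first group consumed, character for character.
With a single group, `findall` returns only what that group captured — 2 items.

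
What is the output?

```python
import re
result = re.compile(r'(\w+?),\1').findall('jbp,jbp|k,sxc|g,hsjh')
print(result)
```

`\1` is not a pattern — it's the concrete string captured by group 1, re-applied verbatim.
Scanning left to right: at [0:7] match 'jbp,jbp', group 1 = 'jbp'.
One capturing group, so `findall` returns just the captured substring from the one match — 1 in all.

['jbp']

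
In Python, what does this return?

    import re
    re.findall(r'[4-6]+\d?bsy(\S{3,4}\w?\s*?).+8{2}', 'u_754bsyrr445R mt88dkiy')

['rr445']

The pattern matches one or more of a character in [4-6]; then optionally a digit, then the literal 'bsy'; then 3 to 4 of a non-whitespace character, then optionally a word character, then zero or more of whitespace (lazy) (captured); then one or more of any character, then exactly 2 of the literal '8'.
Walking the string: at [3:19] match '54bsyrr445R mt88', group 1 = 'rr445'.
Because there's exactly one group, `findall` drops the full match and keeps group 1 from the one hit.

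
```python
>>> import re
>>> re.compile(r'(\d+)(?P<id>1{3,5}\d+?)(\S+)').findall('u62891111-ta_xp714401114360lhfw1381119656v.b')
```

The pattern matches one or more of a digit (captured); then 3 to 5 of the literal '1', then one or more of a digit (lazy) (captured as 'id'); then one or more of a non-whitespace character (captured).
Walking the string: at [1:44] match '62891111-ta_xp714401114360lhfw1381119656v.b', groups = ('6289', '1111', '-ta_xp714401114360lhfw1381119656v.b').
3 groups means the one result is a tuple of 3 captured strings — 1 here.

[('6289', '1111', '-ta_xp714401114360lhfw1381119656v.b')]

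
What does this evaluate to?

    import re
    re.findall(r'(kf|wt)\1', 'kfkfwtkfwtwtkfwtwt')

['kf', 'wt', 'wt']

The backreference `\1` re-matches whatever the first group consumed, character for character.
Scanning left to right: at [0:4] match 'kfkf', group 1 = 'kf'; at [8:12] match 'wtwt', group 1 = 'wt'; at [14:18] match 'wtwt', group 1 = 'wt'.
One capturing group, so `findall` returns just the captured substring from each match — 3 in all.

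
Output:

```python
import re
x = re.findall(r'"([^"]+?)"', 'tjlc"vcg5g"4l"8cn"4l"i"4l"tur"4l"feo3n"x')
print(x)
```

['vcg5g', '8cn', 'i', 'tur', 'feo3n']

Scanning left to right: at [4:11] match '"vcg5g"', group 1 = 'vcg5g'; at [13:18] match '"8cn"', group 1 = '8cn'; at [20:23] match '"i"', group 1 = 'i'; at [25:30] match '"tur"', group 1 = 'tur'; at [32:39] match '"feo3n"', group 1 = 'feo3n'.
One capturing group, so `findall` returns just the captured substring from each match — 5 in all.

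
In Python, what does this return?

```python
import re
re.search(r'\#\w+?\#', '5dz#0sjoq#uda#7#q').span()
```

(3, 10)

`re.search` tries every starting position until one works.
The match spans [3:10] → '#0sjoq#'.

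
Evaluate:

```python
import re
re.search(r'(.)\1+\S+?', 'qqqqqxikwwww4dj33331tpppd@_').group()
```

`\1` is not a pattern — it's the concrete string captured by group 1, re-applied verbatim.
`re.search` scans for the first position where the pattern succeeds.
The match spans [0:6] → 'qqqqqx'.
Captured: group 1 = 'q'.

'qqqqqx'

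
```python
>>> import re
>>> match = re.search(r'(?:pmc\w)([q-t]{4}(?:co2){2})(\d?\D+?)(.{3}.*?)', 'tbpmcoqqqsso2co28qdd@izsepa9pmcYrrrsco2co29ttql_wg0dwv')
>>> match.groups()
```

('rrrsco2co2', '9t', 'tql')

Pattern: the literal 'pmc', then a word character (non-capturing group); then exactly 4 of a character in [q-t], then the literal 'co2' repeated 2 times (captured); then optionally a digit, then one or more of a non-digit (lazy) (captured); then exactly 3 of any character, then zero or more of any character (lazy) (captured).
Because the quantifier is non-greedy, it stops expanding at the earliest point where the rest of the pattern can succeed.
`search` walks the string left to right and returns the first match it finds.
The match spans [28:47] → 'pmcYrrrsco2co29ttql'.
Captured: group 1 = 'rrrsco2co2', group 2 = '9t', group 3 = 'tql'.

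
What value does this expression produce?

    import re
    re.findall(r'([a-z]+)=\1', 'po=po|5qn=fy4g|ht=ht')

The backreference `\1` re-matches whatever the first group consumed, character for character.
Walking the string: at [0:5] match 'po=po', group 1 = 'po'; at [15:20] match 'ht=ht', group 1 = 'ht'.
`findall` collects group 1 from each match (2 total).

['po', 'ht']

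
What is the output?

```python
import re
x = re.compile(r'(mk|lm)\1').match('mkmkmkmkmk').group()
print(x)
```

mkmk

`\1` has to match the exact text group 1 already captured.
`match` is anchored at position 0; if the pattern doesn't fit there, it returns None.
The match spans [0:4] → 'mkmk'.
Captured: group 1 = 'mk'.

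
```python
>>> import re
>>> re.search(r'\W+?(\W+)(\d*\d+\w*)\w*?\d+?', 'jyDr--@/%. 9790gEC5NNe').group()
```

'--@/%. 9790gEC5'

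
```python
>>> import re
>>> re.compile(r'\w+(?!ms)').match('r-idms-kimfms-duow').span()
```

With `match`, the pattern is implicitly anchored at the beginning.
The match spans [0:1] → 'r'.

(0, 1)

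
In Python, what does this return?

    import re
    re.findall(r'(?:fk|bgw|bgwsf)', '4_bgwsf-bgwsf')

['bgw', 'bgw']

`|` is ordered: at each position the engine commits to the first alternative that works.
No capturing groups, so `findall` returns the 2 full match strings.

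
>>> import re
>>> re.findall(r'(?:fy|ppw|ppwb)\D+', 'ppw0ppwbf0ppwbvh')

['ppwbf', 'ppwbvh']

Matches: at [4:9] → 'ppwbf'; at [10:16] → 'ppwbvh'.
Since nothing is captured, `findall` lists the 2 matched substrings directly.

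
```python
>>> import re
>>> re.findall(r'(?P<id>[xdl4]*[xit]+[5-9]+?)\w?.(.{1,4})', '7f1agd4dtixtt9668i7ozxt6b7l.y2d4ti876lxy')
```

This matches zero or more of one of [xdl4], then one or more of one of [xit], then one or more of a character in [5-9] (lazy) (captured as 'id'); then optionally a word character, then any character; then 1 to 4 of any character (captured).
Walking the string: at [5:20] match 'd4dtixtt9668i7o', groups = ('d4dtixtt9', '8i7o'); at [21:30] match 'xt6b7l.y2', groups = ('xt6', 'l.y2'); at [30:40] match 'd4ti876lxy', groups = ('d4ti8', 'lxy').
`findall` packs the 2 group values into a tuple for every match.

[('d4dtixtt9', '8i7o'), ('xt6', 'l.y2'), ('d4ti8', 'lxy')]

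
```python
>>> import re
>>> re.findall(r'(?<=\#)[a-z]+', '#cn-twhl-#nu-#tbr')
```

['cn', 'nu', 'tbr']

Because the assertion is zero-width, the text it checks is not consumed and won't appear in the result.
`findall` yields the raw match text (3 of them) because the pattern has no groups.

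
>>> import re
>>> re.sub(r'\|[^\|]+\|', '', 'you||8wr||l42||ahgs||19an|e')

Matches: at [4:9] → '|8wr|'; at [9:14] → '|l42|'; at [14:20] → '|ahgs|'; at [20:26] → '|19an|'.
Each match is replaced by ''.

'you|e'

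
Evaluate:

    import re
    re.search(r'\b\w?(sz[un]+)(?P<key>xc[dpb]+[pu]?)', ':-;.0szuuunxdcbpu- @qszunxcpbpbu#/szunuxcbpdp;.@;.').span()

(20, 32)

The pattern matches a word boundary (`\b`, zero-width); then optionally a word character; then the literal 'sz', then one or more of one of [un] (captured); then the literal 'xc', then one or more of one of [dpb], then optionally one of [pu] (captured as 'key').
The match spans [20:32] → 'qszunxcpbpbu'.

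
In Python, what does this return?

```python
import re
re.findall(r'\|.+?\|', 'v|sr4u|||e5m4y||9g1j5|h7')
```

Lazy quantifiers expand one character at a time until the remainder of the pattern can match.
Since nothing is captured, `findall` lists the 3 matched substrings directly.

['|sr4u|', '||e5m4y|', '|9g1j5|']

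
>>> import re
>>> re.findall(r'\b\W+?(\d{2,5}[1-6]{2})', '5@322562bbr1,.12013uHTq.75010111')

['322562', '12013', '7501011']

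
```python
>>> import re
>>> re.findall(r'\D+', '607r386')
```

['r']

`findall` yields the raw match text (1 of them) because the pattern has no groups.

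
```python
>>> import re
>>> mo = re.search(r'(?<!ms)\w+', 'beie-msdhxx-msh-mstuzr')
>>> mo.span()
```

`(?!…)`/`(?<!…)` only lets a position through if the neighbouring text does NOT match; no characters are consumed.
The match spans [0:4] → 'beie'.

(0, 4)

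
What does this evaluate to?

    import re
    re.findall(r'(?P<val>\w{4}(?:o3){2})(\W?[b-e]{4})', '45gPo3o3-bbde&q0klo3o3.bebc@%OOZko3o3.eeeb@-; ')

The pattern matches exactly 4 of a word character, then the literal 'o3' repeated 2 times (captured as 'val'); then optionally a non-word character, then exactly 4 of a character in [b-e] (captured).
Scanning left to right: at [0:13] match '45gPo3o3-bbde', groups = ('45gPo3o3', '-bbde'); at [14:27] match 'q0klo3o3.bebc', groups = ('q0klo3o3', '.bebc'); at [29:42] match 'OOZko3o3.eeeb', groups = ('OOZko3o3', '.eeeb').
`findall` packs the 2 group values into a tuple for every match.

[('45gPo3o3', '-bbde'), ('q0klo3o3', '.bebc'), ('OOZko3o3', '.eeeb')]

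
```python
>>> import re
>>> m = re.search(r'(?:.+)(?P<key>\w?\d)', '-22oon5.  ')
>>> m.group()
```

'-22oon5'

Pattern: one or more of any character (non-capturing group); then optionally a word character, then a digit (captured as 'key').
`search` walks the string left to right and returns the first match it finds.
The match spans [0:7] → '-22oon5'.
Captured: group 1 = '5'.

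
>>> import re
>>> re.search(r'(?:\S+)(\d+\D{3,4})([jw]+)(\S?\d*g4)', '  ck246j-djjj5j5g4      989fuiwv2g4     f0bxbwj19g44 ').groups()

('9fui', 'w', 'v2g4')

The match spans [24:35] → '989fuiwv2g4'.
Captured: group 1 = '9fui', group 2 = 'w', group 3 = 'v2g4'.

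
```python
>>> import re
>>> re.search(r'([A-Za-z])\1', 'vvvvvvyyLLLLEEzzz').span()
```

The backreference `\1` re-matches whatever the first group consumed, character for character.
The match spans [0:2] → 'vv'.

(0, 2)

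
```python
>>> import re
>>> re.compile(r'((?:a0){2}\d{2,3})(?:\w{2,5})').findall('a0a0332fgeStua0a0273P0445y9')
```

`findall` collects group 1 from each match (2 total).

['a0a0332', 'a0a0273']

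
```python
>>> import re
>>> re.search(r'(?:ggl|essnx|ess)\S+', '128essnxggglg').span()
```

`search` walks the string left to right and returns the first match it finds.
The match spans [3:13] → 'essnxggglg'.

(3, 13)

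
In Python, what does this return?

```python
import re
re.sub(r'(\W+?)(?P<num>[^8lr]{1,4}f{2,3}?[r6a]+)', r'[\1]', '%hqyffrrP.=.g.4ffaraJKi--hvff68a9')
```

'[%]P[.=]JKi[-]8a9'

Pattern: one or more of a non-word character (lazy) (captured); then 1 to 4 of any character except [8lr], then 2 to 3 of the literal 'f' (lazy), then one or more of one of [r6a] (captured as 'num').
With the lazy modifier that quantifier settles for the fewest repetitions that let the rest of the pattern succeed (the atoms after it are unaffected and can still be greedy).
Matches: at [0:8] → '%hqyffrr'; at [9:20] → '.=.g.4ffara'; at [23:30] → '--hvff6'.
The replacement refers to a captured group, so each match is rewritten using its own captured text.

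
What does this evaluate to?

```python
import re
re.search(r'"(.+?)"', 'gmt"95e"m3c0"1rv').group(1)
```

`re.search` tries every starting position until one works.
The match spans [3:8] → '"95e"'.
Captured: group 1 = '95e'.

'95e'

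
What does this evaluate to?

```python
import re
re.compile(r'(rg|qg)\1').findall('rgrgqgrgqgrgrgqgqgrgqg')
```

['rg', 'rg', 'qg']

`\1` has to match the exact text group 1 already captured.
Because there's exactly one group, `findall` drops the full match and keeps group 1 from each hit.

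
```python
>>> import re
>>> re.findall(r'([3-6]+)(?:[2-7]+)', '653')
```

['65']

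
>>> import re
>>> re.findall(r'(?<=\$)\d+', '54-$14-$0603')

['14', '0603']

Because the assertion is zero-width, the text it checks is not consumed and won't appear in the result.
Matches: at [4:6] → '14'; at [8:12] → '0603'.
`findall` yields the raw match text (2 of them) because the pattern has no groups.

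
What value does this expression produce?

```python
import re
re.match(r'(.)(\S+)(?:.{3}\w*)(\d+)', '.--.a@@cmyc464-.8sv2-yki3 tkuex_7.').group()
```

'.--.a@@cmyc464-.8sv2-yki3 tkuex_7'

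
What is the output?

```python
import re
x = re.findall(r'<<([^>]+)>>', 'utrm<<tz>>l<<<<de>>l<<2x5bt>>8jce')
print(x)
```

Matches: at [4:10] match '<<tz>>', group 1 = 'tz'; at [11:19] match '<<<<de>>', group 1 = '<<de'; at [20:29] match '<<2x5bt>>', group 1 = '2x5bt'.
`findall` collects group 1 from each match (3 total).

['tz', '<<de', '2x5bt']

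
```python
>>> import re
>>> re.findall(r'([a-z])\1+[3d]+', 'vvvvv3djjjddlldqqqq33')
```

The backreference `\1` re-matches whatever the first group consumed, character for character.
Scanning left to right: at [0:7] match 'vvvvv3d', group 1 = 'v'; at [7:12] match 'jjjdd', group 1 = 'j'; at [12:15] match 'lld', group 1 = 'l'; at [15:21] match 'qqqq33', group 1 = 'q'.
With a single group, `findall` returns only what that group captured — 4 items.

['v', 'j', 'l', 'q']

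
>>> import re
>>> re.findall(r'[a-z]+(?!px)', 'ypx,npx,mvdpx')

The negative lookaround is zero-width — it rules out positions where the adjacent text would match, without consuming anything.
With no groups in the pattern, `findall` gives back each whole match — 3 here.

['ypx', 'npx', 'mvdpx']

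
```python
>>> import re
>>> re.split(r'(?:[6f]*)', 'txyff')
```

This matches zero or more of one of [6f] (non-capturing group).
Matches to split on: at [0:0] → ''; at [1:1] → ''; at [2:2] → ''; at [3:5] → 'ff'; at [5:5] → ''.
The string is cut at each match, leaving 6 pieces.

['', 't', 'x', 'y', '', '']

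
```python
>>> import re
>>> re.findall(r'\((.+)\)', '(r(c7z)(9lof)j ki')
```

['r(c7z)(9lof']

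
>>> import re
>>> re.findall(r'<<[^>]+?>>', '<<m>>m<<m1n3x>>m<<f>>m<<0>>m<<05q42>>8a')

['<<m>>', '<<m1n3x>>', '<<f>>', '<<0>>', '<<05q42>>']

No capturing groups, so `findall` returns the 5 full match strings.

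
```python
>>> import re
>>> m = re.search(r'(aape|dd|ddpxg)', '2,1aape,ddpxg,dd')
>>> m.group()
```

`re.search` tries every starting position until one works.
The match spans [3:7] → 'aape'.
Captured: group 1 = 'aape'.

'aape'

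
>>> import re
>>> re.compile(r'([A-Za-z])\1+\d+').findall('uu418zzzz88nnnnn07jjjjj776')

['u', 'z', 'n', 'j']

`\1` is not a pattern — it's the concrete string captured by group 1, re-applied verbatim.
Walking the string: at [0:5] match 'uu418', group 1 = 'u'; at [5:11] match 'zzzz88', group 1 = 'z'; at [11:18] match 'nnnnn07', group 1 = 'n'; at [18:26] match 'jjjjj776', group 1 = 'j'.
`findall` collects group 1 from each match (4 total).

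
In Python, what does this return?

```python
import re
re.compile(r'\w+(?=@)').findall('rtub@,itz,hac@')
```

['rtub', 'hac']

The `(?=…)`/`(?<=…)` assertion just peeks at neighbouring text; it doesn't advance the match position.
`findall` yields the raw match text (2 of them) because the pattern has no groups.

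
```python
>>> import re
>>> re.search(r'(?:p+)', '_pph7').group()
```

'pp'

The match spans [1:3] → 'pp'.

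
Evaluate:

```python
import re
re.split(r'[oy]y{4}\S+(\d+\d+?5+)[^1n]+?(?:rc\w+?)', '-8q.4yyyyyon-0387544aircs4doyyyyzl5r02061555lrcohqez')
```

['-8q.4', '555', 'hqez']

Pattern: one of [oy], then exactly 4 of the literal 'y'; then one or more of a non-whitespace character; then one or more of a digit, then one or more of a digit (lazy), then one or more of the literal '5' (captured); then one or more of any character except [1n] (lazy); then the literal 'rc', then one or more of a word character (lazy) (non-capturing group).
A `+?`/`*?`/`{m,n}?` starts at its minimum and grows only as far as needed for what follows to match.
Matches to split on: at [5:48] → 'yyyyyon-0387544aircs4doyyyyzl5r02061555lrco'.
With a capturing group present, the delimiter's captured portion is kept in the result list.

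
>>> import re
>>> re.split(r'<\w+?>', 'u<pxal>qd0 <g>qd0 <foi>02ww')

Matches to split on: at [1:7] → '<pxal>'; at [11:14] → '<g>'; at [18:23] → '<foi>'.
Splitting on the pattern gives 4 pieces.

['u', 'qd0 ', 'qd0 ', '02ww']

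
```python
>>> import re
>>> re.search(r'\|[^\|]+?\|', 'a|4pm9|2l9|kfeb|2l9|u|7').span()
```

(1, 7)

The match spans [1:7] → '|4pm9|'.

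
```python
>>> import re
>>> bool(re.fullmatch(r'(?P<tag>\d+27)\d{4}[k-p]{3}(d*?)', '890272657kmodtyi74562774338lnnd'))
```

False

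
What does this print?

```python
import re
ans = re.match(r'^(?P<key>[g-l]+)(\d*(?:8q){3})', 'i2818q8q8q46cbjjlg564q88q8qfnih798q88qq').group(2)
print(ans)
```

The match spans [0:10] → 'i2818q8q8q'.
Captured: group 1 = 'i', group 2 = '2818q8q8q'.

2818q8q8q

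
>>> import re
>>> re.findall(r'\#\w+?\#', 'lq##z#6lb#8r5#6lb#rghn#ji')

['#z#', '#8r5#', '#rghn#']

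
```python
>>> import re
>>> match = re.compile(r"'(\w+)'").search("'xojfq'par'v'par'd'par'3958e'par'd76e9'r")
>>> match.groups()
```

('xojfq',)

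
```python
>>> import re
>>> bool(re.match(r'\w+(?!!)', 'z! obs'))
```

`match` is anchored at position 0; if the pattern doesn't fit there, it returns None.
Here position 0 doesn't satisfy it, so the call returns None, and `bool(None)` is False.

False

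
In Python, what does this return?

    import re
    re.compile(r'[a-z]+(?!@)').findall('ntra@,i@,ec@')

['ntr', 'e']

A negative assertion filters positions out without eating any characters.
With no groups in the pattern, `findall` gives back each whole match — 2 here.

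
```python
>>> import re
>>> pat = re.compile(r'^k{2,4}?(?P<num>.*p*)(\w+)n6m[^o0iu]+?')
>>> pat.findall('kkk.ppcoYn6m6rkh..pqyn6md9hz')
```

[('k.ppcoYn6m6rkh..pq', 'y')]

This matches anchored at the start of the string; then 2 to 4 of a literal 'k' (lazy); then zero or more of any character, then zero or more of the literal 'p' (captured as 'num'); then one or more of a word character (captured); then the literal 'n6m', then one or more of any character except [o0iu] (lazy).
A `+?`/`*?`/`{m,n}?` starts at its minimum and grows only as far as needed for what follows to match.
Matches: at [0:25] match 'kkk.ppcoYn6m6rkh..pqyn6md', groups = ('k.ppcoYn6m6rkh..pq', 'y').
2 groups means the one result is a tuple of 2 captured strings — 1 here.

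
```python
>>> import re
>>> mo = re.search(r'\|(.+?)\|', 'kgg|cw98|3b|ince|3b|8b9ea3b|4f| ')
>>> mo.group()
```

'|cw98|'

A `+?`/`*?`/`{m,n}?` starts at its minimum and grows only as far as needed for what follows to match.
The match spans [3:9] → '|cw98|'.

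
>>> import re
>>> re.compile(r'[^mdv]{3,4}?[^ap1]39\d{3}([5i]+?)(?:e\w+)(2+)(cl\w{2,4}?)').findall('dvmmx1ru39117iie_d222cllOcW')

[('ii', '2', 'cllO')]

Lazy quantifiers expand one character at a time until the remainder of the pattern can match.
3 groups means the one result is a tuple of 3 captured strings — 1 here.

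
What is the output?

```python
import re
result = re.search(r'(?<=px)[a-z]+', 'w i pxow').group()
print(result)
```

ow

Lookahead/lookbehind check context without consuming it, so the matched span excludes the asserted characters.
The match spans [6:8] → 'ow'.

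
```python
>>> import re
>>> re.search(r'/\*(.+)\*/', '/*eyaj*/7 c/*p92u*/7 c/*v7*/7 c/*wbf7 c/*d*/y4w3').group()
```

`re.search` tries every starting position until one works.
The match spans [0:44] → '/*eyaj*/7 c/*p92u*/7 c/*v7*/7 c/*wbf7 c/*d*/'.
Captured: group 1 = 'eyaj*/7 c/*p92u*/7 c/*v7*/7 c/*wbf7 c/*d'.

'/*eyaj*/7 c/*p92u*/7 c/*v7*/7 c/*wbf7 c/*d*/'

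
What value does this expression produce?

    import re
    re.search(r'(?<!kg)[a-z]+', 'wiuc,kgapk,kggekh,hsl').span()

(0, 4)

A negative assertion filters positions out without eating any characters.
`re.search` scans for the first position where the pattern succeeds.
The match spans [0:4] → 'wiuc'.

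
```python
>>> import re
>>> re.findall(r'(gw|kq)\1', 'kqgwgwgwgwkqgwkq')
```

`\1` has to match the exact text group 1 already captured.
Because there's exactly one group, `findall` drops the full match and keeps group 1 from each hit.

['gw', 'gw']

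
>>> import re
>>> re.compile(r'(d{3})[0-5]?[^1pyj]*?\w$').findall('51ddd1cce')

['ddd']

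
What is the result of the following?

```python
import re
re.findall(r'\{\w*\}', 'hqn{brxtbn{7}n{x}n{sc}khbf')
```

['{7}', '{x}', '{sc}']

No capturing groups, so `findall` returns the 3 full match strings.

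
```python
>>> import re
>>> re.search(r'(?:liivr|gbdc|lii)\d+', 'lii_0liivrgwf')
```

None

Here nothing in the string fits, so the call returns None.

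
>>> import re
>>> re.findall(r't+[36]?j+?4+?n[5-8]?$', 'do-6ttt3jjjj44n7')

['ttt3jjjj44n7']

This matches one or more of a literal 't', then optionally one of [36]; then one or more of the literal 'j' (lazy), then one or more of the literal '4' (lazy), then the literal 'n'; then optionally a character in [5-8]; then anchored at the end.
No capturing groups, so `findall` returns the 1 full match string.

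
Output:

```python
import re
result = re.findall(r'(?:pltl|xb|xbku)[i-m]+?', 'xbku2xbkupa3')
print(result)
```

Scanning left to right: at [0:3] → 'xbk'; at [5:8] → 'xbk'.
With no groups in the pattern, `findall` gives back each whole match — 2 here.

['xbk', 'xbk']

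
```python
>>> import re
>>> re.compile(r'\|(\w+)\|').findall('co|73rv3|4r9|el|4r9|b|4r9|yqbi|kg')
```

['73rv3', 'el', 'b', 'yqbi']

Walking the string: at [2:9] match '|73rv3|', group 1 = '73rv3'; at [12:16] match '|el|', group 1 = 'el'; at [19:22] match '|b|', group 1 = 'b'; at [25:31] match '|yqbi|', group 1 = 'yqbi'.
One capturing group, so `findall` returns just the captured substring from each match — 4 in all.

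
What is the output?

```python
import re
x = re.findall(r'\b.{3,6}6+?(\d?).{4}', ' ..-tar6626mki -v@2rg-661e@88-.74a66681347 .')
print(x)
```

A non-greedy quantifier consumes as few characters as it can — just enough that the remainder of the pattern still matches from where it stops; whatever follows it matches normally.
With a single group, `findall` returns only what that group captured — 3 items.

['', '6', '6']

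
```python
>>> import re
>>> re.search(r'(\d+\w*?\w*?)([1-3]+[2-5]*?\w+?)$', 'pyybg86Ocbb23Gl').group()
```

The pattern matches one or more of a digit, then zero or more of a word character (lazy), then zero or more of a word character (lazy) (captured); then one or more of a character in [1-3], then zero or more of a character in [2-5] (lazy), then one or more of a word character (lazy) (captured); then anchored at the end.
`re.search` scans for the first position where the pattern succeeds.
The match spans [5:15] → '86Ocbb23Gl'.
Captured: group 1 = '86Ocbb', group 2 = '23Gl'.

'86Ocbb23Gl'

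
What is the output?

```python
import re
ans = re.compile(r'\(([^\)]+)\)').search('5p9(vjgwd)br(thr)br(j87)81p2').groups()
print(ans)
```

('vjgwd',)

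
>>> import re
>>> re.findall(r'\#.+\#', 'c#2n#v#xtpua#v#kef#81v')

Matches: at [1:19] → '#2n#v#xtpua#v#kef#'.
Since nothing is captured, `findall` lists the 1 matched substring directly.

['#2n#v#xtpua#v#kef#']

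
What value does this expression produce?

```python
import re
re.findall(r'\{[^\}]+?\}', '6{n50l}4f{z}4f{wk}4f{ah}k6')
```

`findall` yields the raw match text (4 of them) because the pattern has no groups.

['{n50l}', '{z}', '{wk}', '{ah}']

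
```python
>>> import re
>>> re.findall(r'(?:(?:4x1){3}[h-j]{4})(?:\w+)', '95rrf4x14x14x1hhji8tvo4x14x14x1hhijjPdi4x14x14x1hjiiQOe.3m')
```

This matches the literal '4x1' repeated 3 times, then exactly 4 of a character in [h-j] (non-capturing group); then one or more of a word character (non-capturing group).
Since nothing is captured, `findall` lists the 1 matched substring directly.

['4x14x14x1hhji8tvo4x14x14x1hhijjPdi4x14x14x1hjiiQOe']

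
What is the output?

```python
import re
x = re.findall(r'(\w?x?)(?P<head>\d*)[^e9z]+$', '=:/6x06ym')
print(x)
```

[('', '')]

`findall` packs the 2 group values into a tuple for every match.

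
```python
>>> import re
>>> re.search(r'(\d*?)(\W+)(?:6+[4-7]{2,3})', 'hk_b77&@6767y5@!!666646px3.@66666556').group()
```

This matches zero or more of a digit (lazy) (captured); then one or more of a non-word character (captured); then one or more of a literal '6', then 2 to 3 of a character in [4-7] (non-capturing group).
`re.search` scans for the first position where the pattern succeeds.
The match spans [4:12] → '77&@6767'.
Captured: group 1 = '77', group 2 = '&@'.

'77&@6767'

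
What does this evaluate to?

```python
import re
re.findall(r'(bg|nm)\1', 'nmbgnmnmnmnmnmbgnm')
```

['nm', 'nm']

The backreference `\1` re-matches whatever the first group consumed, character for character.
With a single group, `findall` returns only what that group captured — 2 items.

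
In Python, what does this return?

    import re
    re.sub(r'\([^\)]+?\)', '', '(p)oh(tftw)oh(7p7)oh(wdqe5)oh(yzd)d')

Matches: at [0:3] → '(p)'; at [5:11] → '(tftw)'; at [13:18] → '(7p7)'; at [20:27] → '(wdqe5)'; at [29:34] → '(yzd)'.
Each match is replaced by ''.

'ohohohohd'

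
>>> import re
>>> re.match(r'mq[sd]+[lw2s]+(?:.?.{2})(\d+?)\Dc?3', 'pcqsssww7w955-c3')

None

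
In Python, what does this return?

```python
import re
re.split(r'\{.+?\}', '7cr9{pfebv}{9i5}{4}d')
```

A non-greedy quantifier consumes as few characters as it can — just enough that the remainder of the pattern still matches from where it stops; whatever follows it matches normally.
The string is cut at each match, leaving 4 pieces.

['7cr9', '', '', 'd']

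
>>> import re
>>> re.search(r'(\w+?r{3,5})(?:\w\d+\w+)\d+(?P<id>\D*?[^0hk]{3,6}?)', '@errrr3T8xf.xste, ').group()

The pattern matches one or more of a word character (lazy), then 3 to 5 of the literal 'r' (captured); then a word character, then one or more of a digit, then one or more of a word character (non-capturing group); then one or more of a digit; then zero or more of a non-digit (lazy), then 3 to 6 of any character except [0hk] (lazy) (captured as 'id').
With the lazy modifier that quantifier settles for the fewest repetitions that let the rest of the pattern succeed (the atoms after it are unaffected and can still be greedy).
`re.search` tries every starting position until one works.
The match spans [1:12] → 'errrr3T8xf.'.
Captured: group 1 = 'errr', group 2 = 'xf.'.

'errrr3T8xf.'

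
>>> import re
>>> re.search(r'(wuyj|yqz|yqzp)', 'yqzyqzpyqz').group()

'yqz'

`search` walks the string left to right and returns the first match it finds.
The match spans [0:3] → 'yqz'.
Captured: group 1 = 'yqz'.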